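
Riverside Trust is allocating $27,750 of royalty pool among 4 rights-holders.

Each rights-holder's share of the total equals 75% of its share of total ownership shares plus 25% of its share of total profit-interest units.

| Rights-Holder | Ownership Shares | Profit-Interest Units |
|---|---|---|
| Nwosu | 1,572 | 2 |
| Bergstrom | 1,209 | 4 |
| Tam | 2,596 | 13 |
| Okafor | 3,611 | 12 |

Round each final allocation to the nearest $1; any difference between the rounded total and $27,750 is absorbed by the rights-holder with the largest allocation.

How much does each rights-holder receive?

Nwosu: $4,088 | Bergstrom: $3,695 | Tam: $8,921 | Okafor: $11,046

Ownership shares total 8,988; profit-interest units total 31.
Blended shares (75% ownership shares + 25% profit-interest units): Nwosu 0.1473; Bergstrom 0.1331; Tam 0.3215; Okafor 0.3981.
Unrounded shares: Nwosu 4,087.68; Bergstrom 3,694.71; Tam 8,920.54; Okafor 11,047.07.
After rounding ($1): Nwosu $4,088; Bergstrom $3,695; Tam $8,921; Okafor $11,047. Sum = $27,751.
Difference $27,750 − $27,751 = −$1 applied to largest allocation (Okafor): Okafor becomes $11,046.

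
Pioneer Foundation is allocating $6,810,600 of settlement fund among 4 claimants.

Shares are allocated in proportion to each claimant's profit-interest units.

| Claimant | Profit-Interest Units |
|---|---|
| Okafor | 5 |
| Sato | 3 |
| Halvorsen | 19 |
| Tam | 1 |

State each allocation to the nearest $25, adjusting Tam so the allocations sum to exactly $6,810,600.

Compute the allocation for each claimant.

Profit-interest units total: 28.
Proportional shares: Okafor 5/28 × $6,810,600 = 1,216,178.57; Sato 3/28 × $6,810,600 = 729,707.14; Halvorsen 19/28 × $6,810,600 = 4,621,478.57; Tam 1/28 × $6,810,600 = 243,235.71.
Rounded to nearest $25: Okafor $1,216,175; Sato $729,700; Halvorsen $4,621,475; Tam $243,225. Sum = $6,810,575.
Difference $6,810,600 − $6,810,575 = +$25 applied to Tam: Tam becomes $243,250.

Okafor: $1,216,175 · Sato: $729,700 · Halvorsen: $4,621,475 · Tam: $243,250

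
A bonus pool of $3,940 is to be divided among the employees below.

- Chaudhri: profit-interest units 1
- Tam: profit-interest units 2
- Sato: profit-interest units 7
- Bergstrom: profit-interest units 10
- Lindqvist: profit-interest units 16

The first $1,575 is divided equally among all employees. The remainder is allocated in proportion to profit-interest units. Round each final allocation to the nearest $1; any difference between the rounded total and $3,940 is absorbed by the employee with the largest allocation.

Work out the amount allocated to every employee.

Equal tier: $1,575 ÷ 5 = $315 apiece.
Remainder $2,365 by profit-interest units (total 36): Chaudhri 65.69 → $66; Tam 131.39 → $131; Sato 459.86 → $460; Bergstrom 656.94 → $657; Lindqvist 1,051.11 → $1,051.
Totals: Chaudhri $315 + $66 = $381; Tam $315 + $131 = $446; Sato $315 + $460 = $775; Bergstrom $315 + $657 = $972; Lindqvist $315 + $1,051 = $1,366.

Chaudhri: $381; Tam: $446; Sato: $775; Bergstrom: $972; Lindqvist: $1,366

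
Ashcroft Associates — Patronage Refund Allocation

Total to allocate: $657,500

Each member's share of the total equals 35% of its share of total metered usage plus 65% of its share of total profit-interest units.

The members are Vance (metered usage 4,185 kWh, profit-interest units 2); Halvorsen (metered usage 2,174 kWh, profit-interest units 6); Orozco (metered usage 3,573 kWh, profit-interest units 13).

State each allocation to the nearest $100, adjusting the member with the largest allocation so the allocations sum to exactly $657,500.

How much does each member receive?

Vance: $137,700 · Halvorsen: $172,500 · Orozco: $347,300

Totals — metered usage 9,932, profit-interest units 21.
Composite weights (35% metered usage + 65% profit-interest units): Vance 0.2094; Halvorsen 0.2623; Orozco 0.5283.
Unrounded shares: Vance 137,669.07; Halvorsen 172,478.85; Orozco 347,352.09.
After rounding ($100): Vance $137,700; Halvorsen $172,500; Orozco $347,400. Sum = $657,600.
Difference $657,500 − $657,600 = −$100 applied to largest allocation (Orozco): Orozco becomes $347,300.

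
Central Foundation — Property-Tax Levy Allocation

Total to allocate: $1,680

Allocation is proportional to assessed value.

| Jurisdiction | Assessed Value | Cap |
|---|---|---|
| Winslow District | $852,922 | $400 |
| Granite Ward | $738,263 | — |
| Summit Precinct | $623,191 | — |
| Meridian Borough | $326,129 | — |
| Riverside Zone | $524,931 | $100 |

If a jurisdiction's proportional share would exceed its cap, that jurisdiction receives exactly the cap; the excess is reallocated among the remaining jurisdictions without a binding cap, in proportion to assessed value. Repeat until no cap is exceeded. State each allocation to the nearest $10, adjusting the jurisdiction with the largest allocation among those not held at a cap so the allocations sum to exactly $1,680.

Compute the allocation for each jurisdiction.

Sum of assessed value: 3,065,436.
Pro-rata shares before constraints: Winslow District 467.44; Granite Ward 404.60; Summit Precinct 341.54; Meridian Borough 178.73; Riverside Zone 287.69.
Capped: Winslow District ($400), Riverside Zone ($100); residual $1,180 reallocated over remaining assessed value 1,687,583.
Remaining shares: Granite Ward 516.21 → $520; Summit Precinct 435.75 → $440; Meridian Borough 228.04 → $230.
Rounding difference −$10 applied to Granite Ward → $510.

Winslow District: $400 | Granite Ward: $510 | Summit Precinct: $440 | Meridian Borough: $230 | Riverside Zone: $100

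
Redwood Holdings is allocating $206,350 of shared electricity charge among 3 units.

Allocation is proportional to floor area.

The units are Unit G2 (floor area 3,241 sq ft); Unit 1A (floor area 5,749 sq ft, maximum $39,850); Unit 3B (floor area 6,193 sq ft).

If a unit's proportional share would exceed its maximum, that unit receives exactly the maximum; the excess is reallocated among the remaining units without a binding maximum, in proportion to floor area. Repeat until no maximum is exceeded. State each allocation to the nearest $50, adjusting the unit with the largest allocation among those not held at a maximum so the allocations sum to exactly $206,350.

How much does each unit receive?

Floor area total: 15,183.
Unconstrained shares: Unit G2 44,047.97; Unit 1A 78,133.84; Unit 3B 84,168.18.
Held at cap: Unit 1A ($39,850); residual $166,500 reallocated over remaining floor area 9,434.
Remaining shares: Unit G2 57,200.18 → $57,200; Unit 3B 109,299.82 → $109,300.

Unit G2: $57,200; Unit 1A: $39,850; Unit 3B: $109,300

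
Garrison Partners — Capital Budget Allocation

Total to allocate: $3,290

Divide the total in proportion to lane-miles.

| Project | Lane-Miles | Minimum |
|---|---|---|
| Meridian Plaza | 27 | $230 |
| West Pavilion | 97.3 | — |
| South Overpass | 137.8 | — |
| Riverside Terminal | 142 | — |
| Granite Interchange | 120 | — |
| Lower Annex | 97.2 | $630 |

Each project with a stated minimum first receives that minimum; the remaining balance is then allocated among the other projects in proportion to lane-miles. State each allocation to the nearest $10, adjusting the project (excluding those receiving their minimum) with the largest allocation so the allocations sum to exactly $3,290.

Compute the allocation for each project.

Guaranteed amounts: Meridian Plaza $230; Lower Annex $630. Remaining pool $2,430.
Remaining pool split over remaining lane-miles 497.1: West Pavilion 475.64 → $480; South Overpass 673.61 → $670; Riverside Terminal 694.15 → $690; Granite Interchange 586.60 → $590.

Meridian Plaza: $230 · West Pavilion: $480 · South Overpass: $670 · Riverside Terminal: $690 · Granite Interchange: $590 · Lower Annex: $630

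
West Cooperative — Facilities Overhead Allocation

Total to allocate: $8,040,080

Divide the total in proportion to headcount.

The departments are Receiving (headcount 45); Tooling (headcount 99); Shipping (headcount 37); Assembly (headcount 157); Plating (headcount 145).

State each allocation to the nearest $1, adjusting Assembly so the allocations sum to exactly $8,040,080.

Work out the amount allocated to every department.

Headcount total: 483.
Proportional shares: Receiving 45/483 × $8,040,080 = 749,075.78; Tooling 99/483 × $8,040,080 = 1,647,966.71; Shipping 37/483 × $8,040,080 = 615,906.75; Assembly 157/483 × $8,040,080 = 2,613,442.15; Plating 145/483 × $8,040,080 = 2,413,688.61.
Rounded to nearest $1: Receiving $749,076; Tooling $1,647,967; Shipping $615,907; Assembly $2,613,442; Plating $2,413,689. Sum = $8,040,081.
Difference $8,040,080 − $8,040,081 = −$1 applied to Assembly: Assembly becomes $2,613,441.

Receiving: $749,076 · Tooling: $1,647,967 · Shipping: $615,907 · Assembly: $2,613,441 · Plating: $2,413,689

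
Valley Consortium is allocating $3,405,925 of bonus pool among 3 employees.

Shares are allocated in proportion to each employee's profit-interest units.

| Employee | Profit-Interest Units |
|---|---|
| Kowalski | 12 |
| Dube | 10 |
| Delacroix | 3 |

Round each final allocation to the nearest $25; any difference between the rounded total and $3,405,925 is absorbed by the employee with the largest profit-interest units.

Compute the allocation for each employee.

Kowalski: $1,634,850; Dube: $1,362,375; Delacroix: $408,700

Combined profit-interest units = 12 + 10 + 3 = 25.
Unrounded shares: Kowalski 1,634,844.00; Dube 1,362,370.00; Delacroix 408,711.00.
At nearest $25: Kowalski $1,634,850; Dube $1,362,375; Delacroix $408,700. Sum = $3,405,925.
Sum already equals the total — no adjustment.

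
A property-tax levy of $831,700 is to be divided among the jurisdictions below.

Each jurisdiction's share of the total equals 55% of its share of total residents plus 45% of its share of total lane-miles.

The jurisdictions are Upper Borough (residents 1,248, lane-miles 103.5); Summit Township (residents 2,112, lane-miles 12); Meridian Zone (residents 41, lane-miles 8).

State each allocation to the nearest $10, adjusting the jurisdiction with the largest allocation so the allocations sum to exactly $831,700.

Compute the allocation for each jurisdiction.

Totals — residents 3,401, lane-miles 123.5.
Composite weights (55% residents + 45% lane-miles): Upper Borough 0.5789; Summit Township 0.3853; Meridian Zone 0.0358.
Proportional shares: Upper Borough 481,511.47; Summit Township 320,430.14; Meridian Zone 29,758.39.
At nearest $10: Upper Borough $481,510; Summit Township $320,430; Meridian Zone $29,760. Sum = $831,700.
Sum already equals the total — no adjustment.

Upper Borough: $481,510; Summit Township: $320,430; Meridian Zone: $29,760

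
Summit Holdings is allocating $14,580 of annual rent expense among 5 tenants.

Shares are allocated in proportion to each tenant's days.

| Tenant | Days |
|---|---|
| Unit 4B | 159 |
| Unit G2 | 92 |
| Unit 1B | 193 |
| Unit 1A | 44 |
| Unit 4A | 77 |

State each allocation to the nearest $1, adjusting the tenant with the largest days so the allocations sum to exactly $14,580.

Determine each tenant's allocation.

Unit 4B: $4,103 | Unit G2: $2,374 | Unit 1B: $4,981 | Unit 1A: $1,135 | Unit 4A: $1,987

Total days = 565.
Raw shares: Unit 4B 159/565 × $14,580 = 4,103.04; Unit G2 92/565 × $14,580 = 2,374.09; Unit 1B 193/565 × $14,580 = 4,980.42; Unit 1A 44/565 × $14,580 = 1,135.43; Unit 4A 77/565 × $14,580 = 1,987.01.
At nearest $1: Unit 4B $4,103; Unit G2 $2,374; Unit 1B $4,980; Unit 1A $1,135; Unit 4A $1,987. Sum = $14,579.
Difference $14,580 − $14,579 = +$1 applied to largest days (Unit 1B): Unit 1B becomes $4,981.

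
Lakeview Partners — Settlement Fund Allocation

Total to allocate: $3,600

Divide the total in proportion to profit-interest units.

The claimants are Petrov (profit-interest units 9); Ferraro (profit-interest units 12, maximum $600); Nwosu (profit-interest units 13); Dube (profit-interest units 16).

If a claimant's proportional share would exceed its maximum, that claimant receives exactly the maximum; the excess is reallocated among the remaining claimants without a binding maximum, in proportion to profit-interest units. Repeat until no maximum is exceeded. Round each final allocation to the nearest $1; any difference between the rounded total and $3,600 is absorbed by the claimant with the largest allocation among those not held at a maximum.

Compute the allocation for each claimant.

Petrov: $711; Ferraro: $600; Nwosu: $1,026; Dube: $1,263

Sum of profit-interest units: 50.
Pro-rata shares before constraints: Petrov 648.00; Ferraro 864.00; Nwosu 936.00; Dube 1,152.00.
Held at cap: Ferraro ($600); remaining pool $3,000 reallocated over remaining profit-interest units 38.
Redistributed shares: Petrov 710.53 → $711; Nwosu 1,026.32 → $1,026; Dube 1,263.16 → $1,263.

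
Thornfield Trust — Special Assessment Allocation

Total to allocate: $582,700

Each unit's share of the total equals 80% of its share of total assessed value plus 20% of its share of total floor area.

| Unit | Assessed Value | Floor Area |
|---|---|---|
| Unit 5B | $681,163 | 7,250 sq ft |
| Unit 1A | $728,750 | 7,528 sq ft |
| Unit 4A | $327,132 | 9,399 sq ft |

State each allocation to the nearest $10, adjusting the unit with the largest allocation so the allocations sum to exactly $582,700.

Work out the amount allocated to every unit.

Totals — assessed value 1,737,045, floor area 24,177.
Blended shares (80% assessed value + 20% floor area): Unit 5B 0.3737; Unit 1A 0.3979; Unit 4A 0.2284.
Unrounded shares: Unit 5B 217,746.55; Unit 1A 231,857.22; Unit 4A 133,096.23.
Rounded to nearest $10: Unit 5B $217,750; Unit 1A $231,860; Unit 4A $133,100. Sum = $582,710.
Difference $582,700 − $582,710 = −$10 applied to largest allocation (Unit 1A): Unit 1A becomes $231,850.

Unit 5B: $217,750 · Unit 1A: $231,850 · Unit 4A: $133,100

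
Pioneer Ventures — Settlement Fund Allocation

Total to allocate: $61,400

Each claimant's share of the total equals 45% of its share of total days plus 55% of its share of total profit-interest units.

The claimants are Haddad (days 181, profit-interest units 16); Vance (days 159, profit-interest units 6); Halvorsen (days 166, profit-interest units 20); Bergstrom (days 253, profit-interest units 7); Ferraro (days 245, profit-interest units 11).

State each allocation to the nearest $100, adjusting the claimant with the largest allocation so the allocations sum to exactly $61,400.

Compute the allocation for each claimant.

Haddad: $14,000 · Vance: $7,800 · Halvorsen: $15,800 · Bergstrom: $10,900 · Ferraro: $12,900

Days total 1,004; profit-interest units total 60.
Combined weights (45% days + 55% profit-interest units): Haddad 0.2278; Vance 0.1263; Halvorsen 0.2577; Bergstrom 0.1776; Ferraro 0.2106.
Unrounded shares: Haddad 13,986.44; Vance 7,752.67; Halvorsen 15,824.97; Bergstrom 10,902.37; Ferraro 12,933.55.
Rounded to nearest $100: Haddad $14,000; Vance $7,800; Halvorsen $15,800; Bergstrom $10,900; Ferraro $12,900. Sum = $61,400.
Rounded total matches; no reconciliation needed.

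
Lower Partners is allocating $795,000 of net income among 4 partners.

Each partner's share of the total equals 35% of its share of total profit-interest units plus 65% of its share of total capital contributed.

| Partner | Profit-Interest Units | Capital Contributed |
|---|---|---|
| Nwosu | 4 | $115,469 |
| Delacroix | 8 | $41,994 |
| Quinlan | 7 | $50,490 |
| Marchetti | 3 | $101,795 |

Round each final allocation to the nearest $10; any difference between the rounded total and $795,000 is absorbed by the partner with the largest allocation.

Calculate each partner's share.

Nwosu: $243,220 | Delacroix: $171,240 | Quinlan: $172,770 | Marchetti: $207,770

Totals — profit-interest units 22, capital contributed 309,748.
Combined weights (35% profit-interest units + 65% capital contributed): Nwosu 0.3059; Delacroix 0.2154; Quinlan 0.2173; Marchetti 0.2613.
Pro-rata amounts: Nwosu 243,226.88; Delacroix 171,240.06; Quinlan 172,766.14; Marchetti 207,766.93.
After rounding ($10): Nwosu $243,230; Delacroix $171,240; Quinlan $172,770; Marchetti $207,770. Sum = $795,010.
Difference $795,000 − $795,010 = −$10 applied to largest allocation (Nwosu): Nwosu becomes $243,220.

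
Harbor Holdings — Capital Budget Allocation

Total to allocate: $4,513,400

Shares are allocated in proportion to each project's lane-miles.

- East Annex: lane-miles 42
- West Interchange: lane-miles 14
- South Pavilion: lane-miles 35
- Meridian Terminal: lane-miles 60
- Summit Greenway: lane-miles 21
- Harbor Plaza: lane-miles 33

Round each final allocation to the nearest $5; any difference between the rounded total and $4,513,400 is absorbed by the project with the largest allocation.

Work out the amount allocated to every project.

Sum of lane-miles: 205.
Pro-rata amounts: East Annex 42/205 × $4,513,400 = 924,696.59; West Interchange 14/205 × $4,513,400 = 308,232.20; South Pavilion 35/205 × $4,513,400 = 770,580.49; Meridian Terminal 60/205 × $4,513,400 = 1,320,995.12; Summit Greenway 21/205 × $4,513,400 = 462,348.29; Harbor Plaza 33/205 × $4,513,400 = 726,547.32.
Rounded to nearest $5: East Annex $924,695; West Interchange $308,230; South Pavilion $770,580; Meridian Terminal $1,320,995; Summit Greenway $462,350; Harbor Plaza $726,545. Sum = $4,513,395.
Difference $4,513,400 − $4,513,395 = +$5 applied to largest allocation (Meridian Terminal): Meridian Terminal becomes $1,321,000.

East Annex: $924,695 · West Interchange: $308,230 · South Pavilion: $770,580 · Meridian Terminal: $1,321,000 · Summit Greenway: $462,350 · Harbor Plaza: $726,545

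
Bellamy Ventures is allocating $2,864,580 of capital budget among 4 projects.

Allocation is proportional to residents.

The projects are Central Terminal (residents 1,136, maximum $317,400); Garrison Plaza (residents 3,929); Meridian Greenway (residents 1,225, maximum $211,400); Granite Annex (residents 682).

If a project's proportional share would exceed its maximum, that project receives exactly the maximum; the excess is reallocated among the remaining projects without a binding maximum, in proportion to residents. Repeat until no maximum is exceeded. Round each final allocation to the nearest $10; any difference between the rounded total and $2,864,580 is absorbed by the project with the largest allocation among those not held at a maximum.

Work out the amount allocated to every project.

Central Terminal: $317,400 · Garrison Plaza: $1,990,300 · Meridian Greenway: $211,400 · Granite Annex: $345,480

Sum of residents: 6,972.
Proportional shares (ignoring caps): Central Terminal 466,747.40; Garrison Plaza 1,614,305.05; Meridian Greenway 503,314.76; Granite Annex 280,212.79.
Held at cap: Central Terminal ($317,400), Meridian Greenway ($211,400); remaining pool $2,335,780 reallocated over remaining residents 4,611.
Shares after redistribution: Garrison Plaza 1,990,301.37 → $1,990,300; Granite Annex 345,478.63 → $345,480.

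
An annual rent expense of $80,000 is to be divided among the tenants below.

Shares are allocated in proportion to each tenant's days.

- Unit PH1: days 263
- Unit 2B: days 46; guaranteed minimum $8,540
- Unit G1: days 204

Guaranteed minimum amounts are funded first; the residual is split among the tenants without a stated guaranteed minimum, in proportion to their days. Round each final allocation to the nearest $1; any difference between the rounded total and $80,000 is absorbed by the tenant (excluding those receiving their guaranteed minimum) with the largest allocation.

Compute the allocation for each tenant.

Fund the minimums — Unit 2B $8,540. Residual $71,460.
Residual split over remaining days 467: Unit PH1 40,244.07 → $40,244; Unit G1 31,215.93 → $31,216.

Unit PH1: $40,244 · Unit 2B: $8,540 · Unit G1: $31,216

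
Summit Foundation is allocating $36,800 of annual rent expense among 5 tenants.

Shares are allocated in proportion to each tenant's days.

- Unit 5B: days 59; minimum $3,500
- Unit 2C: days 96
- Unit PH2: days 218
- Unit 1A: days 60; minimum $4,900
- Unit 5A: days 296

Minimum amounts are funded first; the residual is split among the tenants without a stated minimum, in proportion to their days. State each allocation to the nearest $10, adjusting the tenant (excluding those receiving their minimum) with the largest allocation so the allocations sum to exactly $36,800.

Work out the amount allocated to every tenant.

Unit 5B: $3,500; Unit 2C: $4,470; Unit PH2: $10,150; Unit 1A: $4,900; Unit 5A: $13,780

Guaranteed amounts: Unit 5B $3,500; Unit 1A $4,900. Residual $28,400.
Residual split over remaining days 610: Unit 2C 4,469.51 → $4,470; Unit PH2 10,149.51 → $10,150; Unit 5A 13,780.98 → $13,780.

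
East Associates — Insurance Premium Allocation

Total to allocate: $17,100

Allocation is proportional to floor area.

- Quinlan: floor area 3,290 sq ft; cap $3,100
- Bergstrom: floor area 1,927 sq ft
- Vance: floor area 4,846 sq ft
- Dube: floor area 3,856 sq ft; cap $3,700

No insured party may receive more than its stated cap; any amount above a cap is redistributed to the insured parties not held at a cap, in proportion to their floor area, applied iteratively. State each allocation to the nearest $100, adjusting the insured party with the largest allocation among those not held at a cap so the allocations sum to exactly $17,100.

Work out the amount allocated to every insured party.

Quinlan: $3,100 · Bergstrom: $2,900 · Vance: $7,400 · Dube: $3,700

Total floor area = 13,919.
Unconstrained shares: Quinlan 4,041.89; Bergstrom 2,367.39; Vance 5,953.49; Dube 4,737.24.
Capped: Quinlan ($3,100), Dube ($3,700); residual $10,300 reallocated over remaining floor area 6,773.
Remaining shares: Bergstrom 2,930.47 → $2,900; Vance 7,369.53 → $7,400.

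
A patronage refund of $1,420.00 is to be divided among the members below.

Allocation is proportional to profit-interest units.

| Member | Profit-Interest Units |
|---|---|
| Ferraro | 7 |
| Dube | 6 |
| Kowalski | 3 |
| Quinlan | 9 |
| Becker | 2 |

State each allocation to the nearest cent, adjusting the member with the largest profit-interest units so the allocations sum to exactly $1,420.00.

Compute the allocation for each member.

Ferraro: $368.15 · Dube: $315.56 · Kowalski: $157.78 · Quinlan: $473.32 · Becker: $105.19

Profit-interest units total: 7 + 6 + 3 + 9 + 2 = 27.
Unrounded shares: Ferraro 368.1481; Dube 315.5556; Kowalski 157.7778; Quinlan 473.3333; Becker 105.1852.
After rounding (cent): Ferraro $368.15; Dube $315.56; Kowalski $157.78; Quinlan $473.33; Becker $105.19. Sum = $1,420.01.
Difference $1,420.00 − $1,420.01 = −$0.01 applied to largest profit-interest units (Quinlan): Quinlan becomes $473.32.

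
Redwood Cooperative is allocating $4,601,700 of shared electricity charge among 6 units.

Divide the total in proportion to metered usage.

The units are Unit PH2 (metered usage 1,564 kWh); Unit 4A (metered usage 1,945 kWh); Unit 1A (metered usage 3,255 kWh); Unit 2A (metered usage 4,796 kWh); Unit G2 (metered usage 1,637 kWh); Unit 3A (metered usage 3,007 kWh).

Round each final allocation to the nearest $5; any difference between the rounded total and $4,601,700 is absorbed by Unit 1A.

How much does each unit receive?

Unit PH2: $444,155 · Unit 4A: $552,350 · Unit 1A: $924,370 · Unit 2A: $1,361,995 · Unit G2: $464,885 · Unit 3A: $853,945

Sum of metered usage: 16,204.
Raw shares: Unit PH2 1,564/16,204 × $4,601,700 = 444,153.22; Unit 4A 1,945/16,204 × $4,601,700 = 552,351.67; Unit 1A 3,255/16,204 × $4,601,700 = 924,372.59; Unit 2A 4,796/16,204 × $4,601,700 = 1,361,994.15; Unit G2 1,637/16,204 × $4,601,700 = 464,884.16; Unit 3A 3,007/16,204 × $4,601,700 = 853,944.21.
At nearest $5: Unit PH2 $444,155; Unit 4A $552,350; Unit 1A $924,375; Unit 2A $1,361,995; Unit G2 $464,885; Unit 3A $853,945. Sum = $4,601,705.
Difference $4,601,700 − $4,601,705 = −$5 applied to Unit 1A: Unit 1A becomes $924,370.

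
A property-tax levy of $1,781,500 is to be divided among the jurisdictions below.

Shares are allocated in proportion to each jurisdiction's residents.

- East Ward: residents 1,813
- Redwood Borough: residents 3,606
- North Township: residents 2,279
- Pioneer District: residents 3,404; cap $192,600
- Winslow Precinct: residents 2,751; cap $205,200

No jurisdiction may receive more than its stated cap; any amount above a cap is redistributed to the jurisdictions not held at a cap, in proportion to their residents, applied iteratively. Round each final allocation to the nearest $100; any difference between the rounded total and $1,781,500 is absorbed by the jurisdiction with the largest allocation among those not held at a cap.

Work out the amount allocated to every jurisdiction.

Total residents = 13,853.
Unconstrained shares: East Ward 233,152.35; Redwood Borough 463,732.69; North Township 293,080.09; Pioneer District 437,755.43; Winslow Precinct 353,779.43.
Cap binds for Pioneer District ($192,600), Winslow Precinct ($205,200); residual $1,383,700 reallocated over remaining residents 7,698.
Redistributed shares: East Ward 325,883.10 → $325,900; Redwood Borough 648,171.24 → $648,200; North Township 409,645.66 → $409,600.

East Ward: $325,900; Redwood Borough: $648,200; North Township: $409,600; Pioneer District: $192,600; Winslow Precinct: $205,200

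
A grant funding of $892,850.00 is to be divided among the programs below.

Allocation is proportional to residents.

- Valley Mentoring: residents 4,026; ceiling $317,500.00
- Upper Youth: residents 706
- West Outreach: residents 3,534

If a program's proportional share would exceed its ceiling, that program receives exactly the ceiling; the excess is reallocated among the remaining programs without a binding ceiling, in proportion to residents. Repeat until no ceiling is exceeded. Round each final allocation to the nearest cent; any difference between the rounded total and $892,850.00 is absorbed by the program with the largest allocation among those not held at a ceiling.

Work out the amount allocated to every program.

Valley Mentoring: $317,500.00 | Upper Youth: $95,801.20 | West Outreach: $479,548.80

Total residents = 8,266.
Pro-rata shares before constraints: Valley Mentoring 434,867.4208; Upper Youth 76,258.4200; West Outreach 381,724.1592.
Held at cap: Valley Mentoring ($317,500.00); remaining pool $575,350.00 reallocated over remaining residents 4,240.
Shares after redistribution: Upper Youth 95,801.2028 → $95,801.20; West Outreach 479,548.7972 → $479,548.80.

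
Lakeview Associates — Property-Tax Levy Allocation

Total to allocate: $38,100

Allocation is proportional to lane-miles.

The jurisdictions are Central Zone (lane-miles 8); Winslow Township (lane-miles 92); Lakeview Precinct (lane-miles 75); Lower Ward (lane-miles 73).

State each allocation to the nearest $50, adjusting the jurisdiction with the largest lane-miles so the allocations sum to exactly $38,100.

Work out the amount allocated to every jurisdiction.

Sum of lane-miles: 8 + 92 + 75 + 73 = 248.
Raw shares: Central Zone 1,229.03; Winslow Township 14,133.87; Lakeview Precinct 11,522.18; Lower Ward 11,214.92.
At nearest $50: Central Zone $1,250; Winslow Township $14,150; Lakeview Precinct $11,500; Lower Ward $11,200. Sum = $38,100.
Rounded total matches; no reconciliation needed.

Central Zone: $1,250 | Winslow Township: $14,150 | Lakeview Precinct: $11,500 | Lower Ward: $11,200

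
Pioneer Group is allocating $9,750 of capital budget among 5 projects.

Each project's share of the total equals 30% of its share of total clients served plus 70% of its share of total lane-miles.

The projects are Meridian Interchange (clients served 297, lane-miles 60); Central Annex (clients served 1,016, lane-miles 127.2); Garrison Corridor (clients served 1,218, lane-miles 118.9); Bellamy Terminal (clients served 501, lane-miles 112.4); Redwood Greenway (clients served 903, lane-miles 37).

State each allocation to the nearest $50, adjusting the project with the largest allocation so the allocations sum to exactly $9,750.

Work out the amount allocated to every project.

Meridian Interchange: $1,100 | Central Annex: $2,650 | Garrison Corridor: $2,700 | Bellamy Terminal: $2,050 | Redwood Greenway: $1,250

Totals — clients served 3,935, lane-miles 455.5.
Composite weights (30% clients served + 70% lane-miles): Meridian Interchange 0.1148; Central Annex 0.2729; Garrison Corridor 0.2756; Bellamy Terminal 0.2109; Redwood Greenway 0.1257.
Unrounded shares: Meridian Interchange 1,119.78; Central Annex 2,661.13; Garrison Corridor 2,686.92; Bellamy Terminal 2,056.56; Redwood Greenway 1,225.62.
At nearest $50: Meridian Interchange $1,100; Central Annex $2,650; Garrison Corridor $2,700; Bellamy Terminal $2,050; Redwood Greenway $1,250. Sum = $9,750.
Rounded total matches; no reconciliation needed.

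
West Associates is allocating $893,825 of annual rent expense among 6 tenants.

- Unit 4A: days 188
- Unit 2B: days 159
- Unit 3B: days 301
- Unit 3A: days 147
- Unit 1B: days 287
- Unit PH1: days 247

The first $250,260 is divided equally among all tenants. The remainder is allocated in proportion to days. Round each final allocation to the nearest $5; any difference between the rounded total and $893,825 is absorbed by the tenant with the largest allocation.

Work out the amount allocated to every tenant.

Unit 4A: $132,750 · Unit 2B: $118,705 · Unit 3B: $187,465 · Unit 3A: $112,895 · Unit 1B: $180,690 · Unit PH1: $161,320

First tranche $250,260 split equally: $41,710 each.
Remainder $643,565 by days (total 1,329): Unit 4A 91,038.54 → $91,040; Unit 2B 76,995.36 → $76,995; Unit 3B 145,758.51 → $145,760; Unit 3A 71,184.39 → $71,185; Unit 1B 138,979.05 → $138,980; Unit PH1 119,609.15 → $119,610.
Rounding difference −$5 on remainder applied to Unit 3B.
Totals: Unit 4A $41,710 + $91,040 = $132,750; Unit 2B $41,710 + $76,995 = $118,705; Unit 3B $41,710 + $145,755 = $187,465; Unit 3A $41,710 + $71,185 = $112,895; Unit 1B $41,710 + $138,980 = $180,690; Unit PH1 $41,710 + $119,610 = $161,320.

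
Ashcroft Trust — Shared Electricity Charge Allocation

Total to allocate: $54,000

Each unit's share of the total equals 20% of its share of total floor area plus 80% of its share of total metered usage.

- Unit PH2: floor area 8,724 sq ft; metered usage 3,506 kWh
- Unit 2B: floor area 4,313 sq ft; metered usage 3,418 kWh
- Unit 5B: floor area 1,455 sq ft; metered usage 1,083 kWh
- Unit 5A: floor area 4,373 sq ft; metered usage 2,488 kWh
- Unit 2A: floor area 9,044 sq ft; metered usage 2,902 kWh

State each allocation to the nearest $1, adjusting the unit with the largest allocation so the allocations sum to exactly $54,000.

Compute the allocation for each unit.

Unit PH2: $14,681 · Unit 2B: $12,691 · Unit 5B: $4,055 · Unit 5A: $9,715 · Unit 2A: $12,858

Floor area total 27,909; metered usage total 13,397.
Combined weights (20% floor area + 80% metered usage): Unit PH2 0.2719; Unit 2B 0.2350; Unit 5B 0.0751; Unit 5A 0.1799; Unit 2A 0.2381.
Unrounded shares: Unit PH2 14,681.40; Unit 2B 12,690.70; Unit 5B 4,055.29; Unit 5A 9,715.04; Unit 2A 12,857.57.
Rounded to nearest $1: Unit PH2 $14,681; Unit 2B $12,691; Unit 5B $4,055; Unit 5A $9,715; Unit 2A $12,858. Sum = $54,000.
No rounding difference to absorb.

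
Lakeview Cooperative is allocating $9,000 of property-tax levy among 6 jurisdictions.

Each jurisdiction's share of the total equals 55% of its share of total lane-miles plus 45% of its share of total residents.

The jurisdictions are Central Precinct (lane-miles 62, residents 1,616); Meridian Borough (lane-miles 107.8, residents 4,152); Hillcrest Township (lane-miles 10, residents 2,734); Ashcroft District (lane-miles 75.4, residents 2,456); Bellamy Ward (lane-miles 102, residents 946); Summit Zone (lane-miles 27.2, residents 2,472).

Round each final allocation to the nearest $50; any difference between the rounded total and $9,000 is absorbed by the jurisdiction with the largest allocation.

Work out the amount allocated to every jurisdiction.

Central Precinct: $1,250 · Meridian Borough: $2,550 · Hillcrest Township: $900 · Ashcroft District: $1,650 · Bellamy Ward: $1,600 · Summit Zone: $1,050

Totals — lane-miles 384.4, residents 14,376.
Blended shares (55% lane-miles + 45% residents): Central Precinct 0.1393; Meridian Borough 0.2842; Hillcrest Township 0.0999; Ashcroft District 0.1848; Bellamy Ward 0.1756; Summit Zone 0.1163.
Pro-rata amounts: Central Precinct 1,253.65; Meridian Borough 2,557.86; Hillcrest Township 898.99; Ashcroft District 1,662.84; Bellamy Ward 1,579.98; Summit Zone 1,046.67.
Rounded to nearest $50: Central Precinct $1,250; Meridian Borough $2,550; Hillcrest Township $900; Ashcroft District $1,650; Bellamy Ward $1,600; Summit Zone $1,050. Sum = $9,000.
Sum already equals the total — no adjustment.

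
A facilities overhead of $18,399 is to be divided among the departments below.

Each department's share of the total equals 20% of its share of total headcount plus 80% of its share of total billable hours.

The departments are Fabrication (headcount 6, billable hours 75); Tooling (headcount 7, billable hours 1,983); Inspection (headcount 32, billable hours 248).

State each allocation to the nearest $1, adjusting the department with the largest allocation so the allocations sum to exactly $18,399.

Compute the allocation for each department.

Fabrication: $969 | Tooling: $13,230 | Inspection: $4,200

Headcount total 45; billable hours total 2,306.
Composite weights (20% headcount + 80% billable hours): Fabrication 0.0527; Tooling 0.7191; Inspection 0.2283.
Raw shares: Fabrication 969.37; Tooling 13,229.90; Inspection 4,199.73.
After rounding ($1): Fabrication $969; Tooling $13,230; Inspection $4,200. Sum = $18,399.
Sum already equals the total — no adjustment.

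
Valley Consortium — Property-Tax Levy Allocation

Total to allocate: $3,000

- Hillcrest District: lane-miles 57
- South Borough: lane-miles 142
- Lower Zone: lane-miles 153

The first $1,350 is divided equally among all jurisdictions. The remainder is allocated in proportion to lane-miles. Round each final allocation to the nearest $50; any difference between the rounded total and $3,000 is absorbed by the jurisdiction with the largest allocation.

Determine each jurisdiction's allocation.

Equal tier: $1,350 ÷ 3 = $450 apiece.
Remainder $1,650 by lane-miles (total 352): Hillcrest District 267.19 → $250; South Borough 665.62 → $650; Lower Zone 717.19 → $700.
Rounding difference +$50 on remainder applied to Lower Zone.
Totals: Hillcrest District $450 + $250 = $700; South Borough $450 + $650 = $1,100; Lower Zone $450 + $750 = $1,200.

Hillcrest District: $700; South Borough: $1,100; Lower Zone: $1,200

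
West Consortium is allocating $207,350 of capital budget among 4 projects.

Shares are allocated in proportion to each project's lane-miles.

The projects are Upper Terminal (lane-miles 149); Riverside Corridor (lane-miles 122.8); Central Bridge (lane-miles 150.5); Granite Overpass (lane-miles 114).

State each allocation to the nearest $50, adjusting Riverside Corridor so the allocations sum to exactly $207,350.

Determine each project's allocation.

Combined lane-miles = 536.3.
Raw shares: Upper Terminal 149/536.3 × $207,350 = 57,607.96; Riverside Corridor 122.8/536.3 × $207,350 = 47,478.24; Central Bridge 150.5/536.3 × $207,350 = 58,187.91; Granite Overpass 114/536.3 × $207,350 = 44,075.89.
Rounded to nearest $50: Upper Terminal $57,600; Riverside Corridor $47,500; Central Bridge $58,200; Granite Overpass $44,100. Sum = $207,400.
Difference $207,350 − $207,400 = −$50 applied to Riverside Corridor: Riverside Corridor becomes $47,450.

Upper Terminal: $57,600 | Riverside Corridor: $47,450 | Central Bridge: $58,200 | Granite Overpass: $44,100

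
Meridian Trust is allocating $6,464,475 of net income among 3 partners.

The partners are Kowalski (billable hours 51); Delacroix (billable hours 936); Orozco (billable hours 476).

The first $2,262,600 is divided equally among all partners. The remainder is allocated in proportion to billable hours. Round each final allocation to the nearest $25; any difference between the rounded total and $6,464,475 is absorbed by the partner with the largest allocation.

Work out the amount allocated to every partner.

Kowalski: $900,675; Delacroix: $3,442,475; Orozco: $2,121,325

First tranche $2,262,600 split equally: $754,200 each.
Remainder $4,201,875 by billable hours (total 1,463): Kowalski 146,476.85 → $146,475; Delacroix 2,688,280.93 → $2,688,275; Orozco 1,367,117.22 → $1,367,125.
Totals: Kowalski $754,200 + $146,475 = $900,675; Delacroix $754,200 + $2,688,275 = $3,442,475; Orozco $754,200 + $1,367,125 = $2,121,325.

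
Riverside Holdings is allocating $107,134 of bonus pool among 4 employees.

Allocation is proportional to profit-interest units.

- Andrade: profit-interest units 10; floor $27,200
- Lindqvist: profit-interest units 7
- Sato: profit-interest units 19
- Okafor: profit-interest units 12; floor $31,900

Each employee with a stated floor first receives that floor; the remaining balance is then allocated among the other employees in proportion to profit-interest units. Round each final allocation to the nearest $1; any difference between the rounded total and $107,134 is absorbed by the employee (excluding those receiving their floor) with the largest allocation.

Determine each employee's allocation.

Minimums first: Andrade $27,200; Okafor $31,900. Residual $48,034.
Residual split over remaining profit-interest units 26: Lindqvist 12,932.23 → $12,932; Sato 35,101.77 → $35,102.

Andrade: $27,200; Lindqvist: $12,932; Sato: $35,102; Okafor: $31,900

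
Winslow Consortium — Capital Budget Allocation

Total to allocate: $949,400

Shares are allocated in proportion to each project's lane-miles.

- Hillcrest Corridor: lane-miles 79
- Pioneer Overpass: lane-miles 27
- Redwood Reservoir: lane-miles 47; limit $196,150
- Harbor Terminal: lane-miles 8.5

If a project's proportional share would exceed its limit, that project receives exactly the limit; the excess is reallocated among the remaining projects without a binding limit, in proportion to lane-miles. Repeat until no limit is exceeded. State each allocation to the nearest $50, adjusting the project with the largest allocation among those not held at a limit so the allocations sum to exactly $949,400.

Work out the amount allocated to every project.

Lane-miles total: 161.5.
Unconstrained shares: Hillcrest Corridor 464,412.38; Pioneer Overpass 158,723.22; Redwood Reservoir 276,295.98; Harbor Terminal 49,968.42.
Cap binds for Redwood Reservoir ($196,150); residual $753,250 reallocated over remaining lane-miles 114.5.
Redistributed shares: Hillcrest Corridor 519,709.61 → $519,700; Pioneer Overpass 177,622.27 → $177,600; Harbor Terminal 55,918.12 → $55,900.
Rounding difference +$50 applied to Hillcrest Corridor → $519,750.

Hillcrest Corridor: $519,750 · Pioneer Overpass: $177,600 · Redwood Reservoir: $196,150 · Harbor Terminal: $55,900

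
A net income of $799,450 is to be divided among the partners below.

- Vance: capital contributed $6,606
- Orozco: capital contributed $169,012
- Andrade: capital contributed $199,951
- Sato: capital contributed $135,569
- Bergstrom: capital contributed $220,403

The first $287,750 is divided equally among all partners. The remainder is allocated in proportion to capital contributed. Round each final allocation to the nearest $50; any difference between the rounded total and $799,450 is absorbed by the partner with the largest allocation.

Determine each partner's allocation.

Equal tier: $287,750 ÷ 5 = $57,550 apiece.
Remainder $511,700 by capital contributed (total 731,541): Vance 4,620.78 → $4,600; Orozco 118,220.91 → $118,200; Andrade 139,862.19 → $139,850; Sato 94,828.12 → $94,850; Bergstrom 154,168.00 → $154,150.
Rounding difference +$50 on remainder applied to Bergstrom.
Totals: Vance $57,550 + $4,600 = $62,150; Orozco $57,550 + $118,200 = $175,750; Andrade $57,550 + $139,850 = $197,400; Sato $57,550 + $94,850 = $152,400; Bergstrom $57,550 + $154,200 = $211,750.

Vance: $62,150 · Orozco: $175,750 · Andrade: $197,400 · Sato: $152,400 · Bergstrom: $211,750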